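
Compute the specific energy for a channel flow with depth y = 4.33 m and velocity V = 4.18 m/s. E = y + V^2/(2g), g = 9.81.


Specific energy E = y + V^2/(2g).
Velocity head = V^2/(2g) = 4.18^2 / (2*9.81) = 17.4724 / 19.62 = 0.8905 m.
E = 4.33 + 0.8905 = 5.2205 m.

5.2205


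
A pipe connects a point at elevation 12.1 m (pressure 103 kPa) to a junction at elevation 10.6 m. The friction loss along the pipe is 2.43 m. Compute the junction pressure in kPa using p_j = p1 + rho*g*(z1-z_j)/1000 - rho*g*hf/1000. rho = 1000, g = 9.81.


Junction pressure: p_j = p1 + rho*g*(z1 - z_j)/1000 - rho*g*hf/1000.
Elevation term = 1000*9.81*(12.1 - 10.6)/1000 = 14.715 kPa.
Friction term = 1000*9.81*2.43/1000 = 23.838 kPa.
p_j = 103 + 14.715 - 23.838 = 93.88 kPa.

93.88


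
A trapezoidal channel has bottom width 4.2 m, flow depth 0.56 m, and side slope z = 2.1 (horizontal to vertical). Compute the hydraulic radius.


For a trapezoidal section with side slope z:
A = (b + z*y)*y = (4.2 + 2.1*0.56)*0.56 = 3.011 m^2.
P = b + 2*y*sqrt(1 + z^2) = 4.2 + 2*0.56*sqrt(1 + 2.1^2) = 6.805 m.
R = A/P = 3.011 / 6.805 = 0.4424 m.

0.4424


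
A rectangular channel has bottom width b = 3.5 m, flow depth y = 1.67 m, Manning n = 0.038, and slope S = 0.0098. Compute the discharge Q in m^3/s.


For a rectangular channel, the cross-sectional area A = b * y = 3.5 * 1.67 = 5.84 m^2.
The wetted perimeter P = b + 2y = 3.5 + 2*1.67 = 6.84 m.
Hydraulic radius R = A/P = 5.84/6.84 = 0.8545 m.
Velocity V = (1/n)*R^(2/3)*S^(1/2) = (1/0.038)*0.8545^(2/3)*0.0098^(1/2) = 2.3459 m/s.
Discharge Q = A * V = 5.84 * 2.3459 = 13.712 m^3/s.

13.712


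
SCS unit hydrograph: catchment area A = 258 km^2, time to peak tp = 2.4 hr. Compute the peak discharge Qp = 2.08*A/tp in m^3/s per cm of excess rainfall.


SCS formula: Qp = 2.08 * A / tp.
Qp = 2.08 * 258 / 2.4
   = 536.64 / 2.4
   = 223.6 m^3/s per cm.

223.6


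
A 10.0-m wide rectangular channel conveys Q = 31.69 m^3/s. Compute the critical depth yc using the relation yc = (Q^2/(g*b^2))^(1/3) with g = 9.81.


Using yc = (Q^2 / (g * b^2))^(1/3):
Q^2 = 31.69^2 = 1004.26.
g * b^2 = 9.81 * 10.0^2 = 9.81 * 100.0 = 981.0.
Q^2 / (g*b^2) = 1004.26 / 981.0 = 1.0237.
yc = 1.0237^(1/3) = 1.0078 m.

1.0078


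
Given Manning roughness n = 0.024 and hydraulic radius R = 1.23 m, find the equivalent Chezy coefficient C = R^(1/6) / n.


The Chezy coefficient relates to Manning's n through C = R^(1/6) / n.
R^(1/6) = 1.23^(1/6) = 1.035104.
C = 1.035104 / 0.024 = 43.13 m^(1/2)/s.

43.13


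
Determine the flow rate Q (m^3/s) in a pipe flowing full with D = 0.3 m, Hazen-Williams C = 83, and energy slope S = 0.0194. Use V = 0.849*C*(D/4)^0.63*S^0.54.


For a full circular pipe, R = D/4 = 0.3/4 = 0.075 m.
V = 0.849 * 83 * 0.075^0.63 * 0.0194^0.54
  = 0.849 * 83 * 0.195564 * 0.118963
  = 1.6394 m/s.
Pipe area A = pi*D^2/4 = pi*0.3^2/4 = 0.0707 m^2.
Q = A * V = 0.0707 * 1.6394 = 0.1159 m^3/s.

0.1159


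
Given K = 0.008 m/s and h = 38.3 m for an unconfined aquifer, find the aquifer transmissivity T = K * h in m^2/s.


Transmissivity is defined as T = K * h.
T = 0.008 * 38.3
  = 0.3064 m^2/s.

0.3064


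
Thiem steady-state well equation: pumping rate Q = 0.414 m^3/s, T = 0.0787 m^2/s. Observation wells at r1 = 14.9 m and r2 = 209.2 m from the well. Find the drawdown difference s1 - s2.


Thiem equation: s1 - s2 = Q/(2*pi*T) * ln(r2/r1).
ln(r2/r1) = ln(209.2/14.9) = 2.6419.
Q/(2*pi*T) = 0.414 / (2*pi*0.0787) = 0.414 / 0.4945 = 0.8372.
s1 - s2 = 0.8372 * 2.6419 = 2.2119 m.

2.2119


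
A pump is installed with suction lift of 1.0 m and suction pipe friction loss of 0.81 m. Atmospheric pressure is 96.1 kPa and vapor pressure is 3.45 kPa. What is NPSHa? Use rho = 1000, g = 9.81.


NPSHa = p_atm/(rho*g) - z_s - hf_s - p_vap/(rho*g).
p_atm/(rho*g) = 96.1*1000 / (1000*9.81) = 9.796 m.
p_vap/(rho*g) = 3.45*1000 / (1000*9.81) = 0.352 m.
NPSHa = 9.796 - 1.0 - 0.81 - 0.352
      = 7.63 m.

7.63


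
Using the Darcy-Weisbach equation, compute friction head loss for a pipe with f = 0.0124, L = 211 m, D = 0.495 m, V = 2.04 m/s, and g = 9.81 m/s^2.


Darcy-Weisbach equation: h_f = f * (L/D) * V^2/(2g).
f * L/D = 0.0124 * 211/0.495 = 5.2857.
V^2/(2g) = 2.04^2 / (2*9.81) = 4.1616 / 19.62 = 0.2121 m.
h_f = 5.2857 * 0.2121 = 1.121 m.

1.121


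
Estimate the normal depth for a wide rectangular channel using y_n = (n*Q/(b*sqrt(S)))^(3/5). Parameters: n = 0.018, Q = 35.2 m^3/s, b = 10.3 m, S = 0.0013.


We use the wide-channel approximation y_n = (n*Q/(b*sqrt(S)))^(3/5).
sqrt(S) = sqrt(0.0013) = 0.036056.
Numerator: n*Q = 0.018 * 35.2 = 0.6336.
Denominator: b*sqrt(S) = 10.3 * 0.036056 = 0.371377.
arg = 1.7061.
y_n = 1.7061^(3/5) = 1.3779 m.

1.3779


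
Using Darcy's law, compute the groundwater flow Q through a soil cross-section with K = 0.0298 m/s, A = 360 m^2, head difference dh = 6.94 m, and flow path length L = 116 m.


Darcy's law: Q = K * A * i, where i = dh/L.
Hydraulic gradient i = 6.94 / 116 = 0.059828.
Q = 0.0298 * 360 * 0.059828
  = 0.6418 m^3/s.

0.6418


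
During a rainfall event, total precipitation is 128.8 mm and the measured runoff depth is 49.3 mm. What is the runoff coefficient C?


The runoff coefficient C = runoff depth / rainfall depth.
C = 49.3 / 128.8
  = 0.3828.

0.3828


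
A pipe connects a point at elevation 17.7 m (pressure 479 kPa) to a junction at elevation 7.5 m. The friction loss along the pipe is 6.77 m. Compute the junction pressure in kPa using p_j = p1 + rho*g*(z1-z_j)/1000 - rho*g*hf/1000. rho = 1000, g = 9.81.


Junction pressure: p_j = p1 + rho*g*(z1 - z_j)/1000 - rho*g*hf/1000.
Elevation term = 1000*9.81*(17.7 - 7.5)/1000 = 100.062 kPa.
Friction term = 1000*9.81*6.77/1000 = 66.414 kPa.
p_j = 479 + 100.062 - 66.414 = 512.65 kPa.

512.65


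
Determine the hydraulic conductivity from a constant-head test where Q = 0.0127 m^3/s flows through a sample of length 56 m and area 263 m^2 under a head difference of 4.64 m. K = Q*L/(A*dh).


From K = Q*L / (A*dh):
Numerator: Q*L = 0.0127 * 56 = 0.7112.
Denominator: A*dh = 263 * 4.64 = 1220.32.
K = 0.7112 / 1220.32 = 0.000583 m/s.

0.000583


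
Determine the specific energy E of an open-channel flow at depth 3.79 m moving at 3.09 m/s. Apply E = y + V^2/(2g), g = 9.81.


Specific energy E = y + V^2/(2g).
Velocity head = V^2/(2g) = 3.09^2 / (2*9.81) = 9.5481 / 19.62 = 0.4867 m.
E = 3.79 + 0.4867 = 4.2767 m.

4.2767


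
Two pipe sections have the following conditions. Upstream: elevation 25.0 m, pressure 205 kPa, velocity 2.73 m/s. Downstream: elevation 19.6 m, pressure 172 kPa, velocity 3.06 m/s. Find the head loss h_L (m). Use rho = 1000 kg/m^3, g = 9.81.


Total head at each section: H = z + p/(rho*g) + V^2/(2g).
H1 = 25.0 + 205*1000/(1000*9.81) + 2.73^2/(2*9.81)
   = 25.0 + 20.897 + 0.3799
   = 46.277 m.
H2 = 19.6 + 172*1000/(1000*9.81) + 3.06^2/(2*9.81)
   = 19.6 + 17.533 + 0.4772
   = 37.61 m.
h_L = H1 - H2 = 46.277 - 37.61 = 8.667 m.

8.667


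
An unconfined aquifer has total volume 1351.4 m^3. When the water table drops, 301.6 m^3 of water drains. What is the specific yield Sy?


Specific yield Sy = Volume drained / Total volume.
Sy = 301.6 / 1351.4
   = 0.2232.

0.2232


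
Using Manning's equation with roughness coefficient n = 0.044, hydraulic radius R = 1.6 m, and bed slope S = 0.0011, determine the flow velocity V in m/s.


Manning's equation gives V = (1/n) * R^(2/3) * S^(1/2).
First, compute R^(2/3) = 1.6^(2/3) = 1.368.
Next, S^(1/2) = 0.0011^(1/2) = 0.033166.
Then 1/n = 1/0.044 = 22.73.
V = 22.73 * 1.368 * 0.033166 = 1.0312 m/s.

1.0312


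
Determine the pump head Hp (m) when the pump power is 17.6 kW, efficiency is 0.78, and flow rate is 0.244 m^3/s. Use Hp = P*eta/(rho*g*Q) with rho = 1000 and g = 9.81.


Pump head formula: Hp = P * eta / (rho * g * Q).
Numerator: P * eta = 17.6 * 1000 * 0.78 = 13728.0 W.
Denominator: rho * g * Q = 1000 * 9.81 * 0.244 = 2393.64.
Hp = 13728.0 / 2393.64 = 5.74 m.

5.74


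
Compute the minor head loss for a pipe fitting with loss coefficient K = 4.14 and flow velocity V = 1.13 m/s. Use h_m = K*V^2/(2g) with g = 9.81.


Minor loss formula: h_m = K * V^2/(2g).
V^2 = 1.13^2 = 1.2769.
V^2/(2g) = 1.2769 / 19.62 = 0.0651 m.
h_m = 4.14 * 0.0651 = 0.2694 m.

0.2694


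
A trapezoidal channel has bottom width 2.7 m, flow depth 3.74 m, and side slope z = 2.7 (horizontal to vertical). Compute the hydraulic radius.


For a trapezoidal section with side slope z:
A = (b + z*y)*y = (2.7 + 2.7*3.74)*3.74 = 47.865 m^2.
P = b + 2*y*sqrt(1 + z^2) = 2.7 + 2*3.74*sqrt(1 + 2.7^2) = 24.237 m.
R = A/P = 47.865 / 24.237 = 1.9749 m.

1.9749


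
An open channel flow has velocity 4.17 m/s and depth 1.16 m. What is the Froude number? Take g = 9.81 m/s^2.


The Froude number is defined as Fr = V / sqrt(g*y).
g*y = 9.81 * 1.16 = 11.3796.
sqrt(g*y) = sqrt(11.3796) = 3.3734.
Fr = 4.17 / 3.3734 = 1.2362.

1.2362


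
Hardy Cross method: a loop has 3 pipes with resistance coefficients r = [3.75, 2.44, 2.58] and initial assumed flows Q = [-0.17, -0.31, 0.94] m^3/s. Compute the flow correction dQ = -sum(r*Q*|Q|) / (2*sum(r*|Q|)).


Numerator terms (r*Q*|Q|): 3.75*-0.17*|-0.17| = -0.1084; 2.44*-0.31*|-0.31| = -0.2345; 2.58*0.94*|0.94| = 2.2797.
Sum of numerator = 1.9368.
Denominator terms (r*|Q|): 3.75*|-0.17| = 0.6375; 2.44*|-0.31| = 0.7564; 2.58*|0.94| = 2.4252.
2 * sum of denominator = 2 * 3.8191 = 7.6382.
dQ = -1.9368 / 7.6382 = -0.2536 m^3/s.

-0.2536


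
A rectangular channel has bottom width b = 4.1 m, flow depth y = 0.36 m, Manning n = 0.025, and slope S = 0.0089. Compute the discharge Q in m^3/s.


For a rectangular channel, the cross-sectional area A = b * y = 4.1 * 0.36 = 1.48 m^2.
The wetted perimeter P = b + 2y = 4.1 + 2*0.36 = 4.82 m.
Hydraulic radius R = A/P = 1.48/4.82 = 0.3062 m.
Velocity V = (1/n)*R^(2/3)*S^(1/2) = (1/0.025)*0.3062^(2/3)*0.0089^(1/2) = 1.7144 m/s.
Discharge Q = A * V = 1.48 * 1.7144 = 2.53 m^3/s.

2.53


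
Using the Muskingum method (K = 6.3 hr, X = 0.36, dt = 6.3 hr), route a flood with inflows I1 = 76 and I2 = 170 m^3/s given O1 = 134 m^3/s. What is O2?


Muskingum coefficients:
denom = 2*K*(1-X) + dt = 2*6.3*(1-0.36) + 6.3 = 14.364.
C0 = (dt - 2*K*X)/denom = (6.3 - 2*6.3*0.36)/14.364 = 0.1228.
C1 = (dt + 2*K*X)/denom = (6.3 + 2*6.3*0.36)/14.364 = 0.7544.
C2 = (2*K*(1-X) - dt)/denom = 0.1228.
O2 = C0*I2 + C1*I1 + C2*O1
   = 0.1228*170 + 0.7544*76 + 0.1228*134
   = 94.67 m^3/s.

94.67


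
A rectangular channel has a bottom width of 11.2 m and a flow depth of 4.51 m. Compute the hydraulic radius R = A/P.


For a rectangular section:
Flow area A = b * y = 11.2 * 4.51 = 50.51 m^2.
Wetted perimeter P = b + 2y = 11.2 + 2*4.51 = 20.22 m.
Hydraulic radius R = A/P = 50.51 / 20.22 = 2.4981 m.

2.4981


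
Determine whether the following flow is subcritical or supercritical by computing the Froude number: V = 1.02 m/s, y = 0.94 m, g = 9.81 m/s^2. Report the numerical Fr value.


The Froude number is defined as Fr = V / sqrt(g*y).
g*y = 9.81 * 0.94 = 9.2214.
sqrt(g*y) = sqrt(9.2214) = 3.0367.
Fr = 1.02 / 3.0367 = 0.3359.
Since Fr < 1, the flow is subcritical.

0.3359


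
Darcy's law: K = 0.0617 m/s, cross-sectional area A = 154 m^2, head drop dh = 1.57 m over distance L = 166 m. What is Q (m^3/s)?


Darcy's law: Q = K * A * i, where i = dh/L.
Hydraulic gradient i = 1.57 / 166 = 0.009458.
Q = 0.0617 * 154 * 0.009458
  = 0.0899 m^3/s.

0.0899


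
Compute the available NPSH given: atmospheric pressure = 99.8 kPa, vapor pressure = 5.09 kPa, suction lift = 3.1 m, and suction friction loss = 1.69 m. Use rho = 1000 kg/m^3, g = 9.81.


NPSHa = p_atm/(rho*g) - z_s - hf_s - p_vap/(rho*g).
p_atm/(rho*g) = 99.8*1000 / (1000*9.81) = 10.173 m.
p_vap/(rho*g) = 5.09*1000 / (1000*9.81) = 0.519 m.
NPSHa = 10.173 - 3.1 - 1.69 - 0.519
      = 4.86 m.

4.86


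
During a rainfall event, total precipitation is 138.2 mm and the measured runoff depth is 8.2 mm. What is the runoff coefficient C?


The runoff coefficient C = runoff depth / rainfall depth.
C = 8.2 / 138.2
  = 0.0593.

0.0593


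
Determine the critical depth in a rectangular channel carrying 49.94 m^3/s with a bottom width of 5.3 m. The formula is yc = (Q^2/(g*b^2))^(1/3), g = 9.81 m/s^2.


Using yc = (Q^2 / (g * b^2))^(1/3):
Q^2 = 49.94^2 = 2494.0.
g * b^2 = 9.81 * 5.3^2 = 9.81 * 28.09 = 275.56.
Q^2 / (g*b^2) = 2494.0 / 275.56 = 9.0507.
yc = 9.0507^(1/3) = 2.084 m.

2.084


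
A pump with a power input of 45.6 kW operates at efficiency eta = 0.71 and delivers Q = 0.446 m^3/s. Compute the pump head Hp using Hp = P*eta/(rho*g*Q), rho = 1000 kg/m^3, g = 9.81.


Pump head formula: Hp = P * eta / (rho * g * Q).
Numerator: P * eta = 45.6 * 1000 * 0.71 = 32376.0 W.
Denominator: rho * g * Q = 1000 * 9.81 * 0.446 = 4375.26.
Hp = 32376.0 / 4375.26 = 7.4 m.

7.4


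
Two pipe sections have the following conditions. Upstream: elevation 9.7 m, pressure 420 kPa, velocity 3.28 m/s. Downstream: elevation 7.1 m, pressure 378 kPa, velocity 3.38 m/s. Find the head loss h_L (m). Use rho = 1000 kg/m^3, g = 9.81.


Total head at each section: H = z + p/(rho*g) + V^2/(2g).
H1 = 9.7 + 420*1000/(1000*9.81) + 3.28^2/(2*9.81)
   = 9.7 + 42.813 + 0.5483
   = 53.062 m.
H2 = 7.1 + 378*1000/(1000*9.81) + 3.38^2/(2*9.81)
   = 7.1 + 38.532 + 0.5823
   = 46.214 m.
h_L = H1 - H2 = 53.062 - 46.214 = 6.847 m.

6.847


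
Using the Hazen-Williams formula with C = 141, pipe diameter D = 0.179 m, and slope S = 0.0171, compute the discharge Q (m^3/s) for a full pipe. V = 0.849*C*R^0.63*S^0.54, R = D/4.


For a full circular pipe, R = D/4 = 0.179/4 = 0.0447 m.
V = 0.849 * 141 * 0.0447^0.63 * 0.0171^0.54
  = 0.849 * 141 * 0.141254 * 0.111127
  = 1.8791 m/s.
Pipe area A = pi*D^2/4 = pi*0.179^2/4 = 0.0252 m^2.
Q = A * V = 0.0252 * 1.8791 = 0.0473 m^3/s.

0.0473


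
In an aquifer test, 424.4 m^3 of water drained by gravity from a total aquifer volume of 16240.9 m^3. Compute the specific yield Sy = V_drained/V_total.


Specific yield Sy = Volume drained / Total volume.
Sy = 424.4 / 16240.9
   = 0.0261.

0.0261


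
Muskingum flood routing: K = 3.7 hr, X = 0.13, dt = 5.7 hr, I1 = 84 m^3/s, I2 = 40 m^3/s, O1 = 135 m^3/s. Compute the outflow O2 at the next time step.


Muskingum coefficients:
denom = 2*K*(1-X) + dt = 2*3.7*(1-0.13) + 5.7 = 12.138.
C0 = (dt - 2*K*X)/denom = (5.7 - 2*3.7*0.13)/12.138 = 0.3903.
C1 = (dt + 2*K*X)/denom = (5.7 + 2*3.7*0.13)/12.138 = 0.5489.
C2 = (2*K*(1-X) - dt)/denom = 0.0608.
O2 = C0*I2 + C1*I1 + C2*O1
   = 0.3903*40 + 0.5489*84 + 0.0608*135
   = 69.93 m^3/s.

69.93


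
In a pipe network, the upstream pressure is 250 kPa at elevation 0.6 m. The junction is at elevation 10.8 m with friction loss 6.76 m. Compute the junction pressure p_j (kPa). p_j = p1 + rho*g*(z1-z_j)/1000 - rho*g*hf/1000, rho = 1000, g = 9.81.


Junction pressure: p_j = p1 + rho*g*(z1 - z_j)/1000 - rho*g*hf/1000.
Elevation term = 1000*9.81*(0.6 - 10.8)/1000 = -100.062 kPa.
Friction term = 1000*9.81*6.76/1000 = 66.316 kPa.
p_j = 250 + -100.062 - 66.316 = 83.62 kPa.

83.62


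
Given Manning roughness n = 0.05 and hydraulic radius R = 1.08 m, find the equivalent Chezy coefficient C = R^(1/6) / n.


The Chezy coefficient relates to Manning's n through C = R^(1/6) / n.
R^(1/6) = 1.08^(1/6) = 1.012909.
C = 1.012909 / 0.05 = 20.26 m^(1/2)/s.

20.26


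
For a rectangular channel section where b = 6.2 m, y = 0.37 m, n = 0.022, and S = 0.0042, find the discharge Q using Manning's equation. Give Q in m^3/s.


For a rectangular channel, the cross-sectional area A = b * y = 6.2 * 0.37 = 2.29 m^2.
The wetted perimeter P = b + 2y = 6.2 + 2*0.37 = 6.94 m.
Hydraulic radius R = A/P = 2.29/6.94 = 0.3305 m.
Velocity V = (1/n)*R^(2/3)*S^(1/2) = (1/0.022)*0.3305^(2/3)*0.0042^(1/2) = 1.4083 m/s.
Discharge Q = A * V = 2.29 * 1.4083 = 3.231 m^3/s.

3.231


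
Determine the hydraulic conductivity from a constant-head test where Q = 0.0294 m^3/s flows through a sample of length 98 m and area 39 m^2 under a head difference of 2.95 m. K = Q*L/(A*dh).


From K = Q*L / (A*dh):
Numerator: Q*L = 0.0294 * 98 = 2.8812.
Denominator: A*dh = 39 * 2.95 = 115.05.
K = 2.8812 / 115.05 = 0.025043 m/s.

0.025043


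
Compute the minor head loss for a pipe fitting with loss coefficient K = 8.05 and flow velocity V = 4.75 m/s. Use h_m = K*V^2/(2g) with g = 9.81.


Minor loss formula: h_m = K * V^2/(2g).
V^2 = 4.75^2 = 22.5625.
V^2/(2g) = 22.5625 / 19.62 = 1.15 m.
h_m = 8.05 * 1.15 = 9.2573 m.

9.2573


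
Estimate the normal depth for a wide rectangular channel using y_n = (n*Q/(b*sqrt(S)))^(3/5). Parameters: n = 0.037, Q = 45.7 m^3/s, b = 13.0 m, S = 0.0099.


We use the wide-channel approximation y_n = (n*Q/(b*sqrt(S)))^(3/5).
sqrt(S) = sqrt(0.0099) = 0.099499.
Numerator: n*Q = 0.037 * 45.7 = 1.6909.
Denominator: b*sqrt(S) = 13.0 * 0.099499 = 1.293487.
arg = 1.3072.
y_n = 1.3072^(3/5) = 1.1744 m.

1.1744


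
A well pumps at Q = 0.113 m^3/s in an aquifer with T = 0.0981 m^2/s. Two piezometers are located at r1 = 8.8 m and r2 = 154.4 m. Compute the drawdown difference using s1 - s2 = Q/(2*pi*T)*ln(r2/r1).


Thiem equation: s1 - s2 = Q/(2*pi*T) * ln(r2/r1).
ln(r2/r1) = ln(154.4/8.8) = 2.8648.
Q/(2*pi*T) = 0.113 / (2*pi*0.0981) = 0.113 / 0.6164 = 0.1833.
s1 - s2 = 0.1833 * 2.8648 = 0.5252 m.

0.5252


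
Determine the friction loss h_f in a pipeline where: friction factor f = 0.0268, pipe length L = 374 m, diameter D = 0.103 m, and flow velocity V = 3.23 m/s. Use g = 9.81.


Darcy-Weisbach equation: h_f = f * (L/D) * V^2/(2g).
f * L/D = 0.0268 * 374/0.103 = 97.3126.
V^2/(2g) = 3.23^2 / (2*9.81) = 10.4329 / 19.62 = 0.5317 m.
h_f = 97.3126 * 0.5317 = 51.746 m.

51.746


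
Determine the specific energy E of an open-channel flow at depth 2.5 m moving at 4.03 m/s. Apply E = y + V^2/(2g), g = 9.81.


Specific energy E = y + V^2/(2g).
Velocity head = V^2/(2g) = 4.03^2 / (2*9.81) = 16.2409 / 19.62 = 0.8278 m.
E = 2.5 + 0.8278 = 3.3278 m.

3.3278


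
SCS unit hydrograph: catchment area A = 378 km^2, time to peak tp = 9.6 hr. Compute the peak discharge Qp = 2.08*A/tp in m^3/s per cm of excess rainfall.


SCS formula: Qp = 2.08 * A / tp.
Qp = 2.08 * 378 / 9.6
   = 786.24 / 9.6
   = 81.9 m^3/s per cm.

81.9


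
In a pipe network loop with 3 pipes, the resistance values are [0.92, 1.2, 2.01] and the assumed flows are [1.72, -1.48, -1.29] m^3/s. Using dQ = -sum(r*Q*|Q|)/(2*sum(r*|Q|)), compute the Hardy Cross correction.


Numerator terms (r*Q*|Q|): 0.92*1.72*|1.72| = 2.7217; 1.2*-1.48*|-1.48| = -2.6285; 2.01*-1.29*|-1.29| = -3.3448.
Sum of numerator = -3.2516.
Denominator terms (r*|Q|): 0.92*|1.72| = 1.5824; 1.2*|-1.48| = 1.776; 2.01*|-1.29| = 2.5929.
2 * sum of denominator = 2 * 5.9513 = 11.9026.
dQ = --3.2516 / 11.9026 = 0.2732 m^3/s.

0.2732


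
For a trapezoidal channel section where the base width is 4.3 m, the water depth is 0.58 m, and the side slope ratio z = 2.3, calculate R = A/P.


For a trapezoidal section with side slope z:
A = (b + z*y)*y = (4.3 + 2.3*0.58)*0.58 = 3.268 m^2.
P = b + 2*y*sqrt(1 + z^2) = 4.3 + 2*0.58*sqrt(1 + 2.3^2) = 7.209 m.
R = A/P = 3.268 / 7.209 = 0.4533 m.

0.4533


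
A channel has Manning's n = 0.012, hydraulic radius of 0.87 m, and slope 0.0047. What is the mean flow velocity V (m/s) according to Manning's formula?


Manning's equation gives V = (1/n) * R^(2/3) * S^(1/2).
First, compute R^(2/3) = 0.87^(2/3) = 0.9113.
Next, S^(1/2) = 0.0047^(1/2) = 0.068557.
Then 1/n = 1/0.012 = 83.33.
V = 83.33 * 0.9113 * 0.068557 = 5.2065 m/s.

5.2065


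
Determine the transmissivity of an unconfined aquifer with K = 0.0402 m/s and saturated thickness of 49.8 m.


Transmissivity is defined as T = K * h.
T = 0.0402 * 49.8
  = 2.002 m^2/s.

2.002


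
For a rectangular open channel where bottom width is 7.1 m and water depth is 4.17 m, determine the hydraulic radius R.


For a rectangular section:
Flow area A = b * y = 7.1 * 4.17 = 29.61 m^2.
Wetted perimeter P = b + 2y = 7.1 + 2*4.17 = 15.44 m.
Hydraulic radius R = A/P = 29.61 / 15.44 = 1.9176 m.

1.9176


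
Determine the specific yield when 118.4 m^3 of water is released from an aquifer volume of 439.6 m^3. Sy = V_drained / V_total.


Specific yield Sy = Volume drained / Total volume.
Sy = 118.4 / 439.6
   = 0.2693.

0.2693


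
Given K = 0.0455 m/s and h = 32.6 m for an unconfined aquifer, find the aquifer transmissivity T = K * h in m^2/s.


Transmissivity is defined as T = K * h.
T = 0.0455 * 32.6
  = 1.4833 m^2/s.

1.4833


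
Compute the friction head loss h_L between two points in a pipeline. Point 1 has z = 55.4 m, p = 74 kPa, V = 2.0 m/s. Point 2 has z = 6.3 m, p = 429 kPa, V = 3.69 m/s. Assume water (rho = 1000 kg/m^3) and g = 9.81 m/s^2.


Total head at each section: H = z + p/(rho*g) + V^2/(2g).
H1 = 55.4 + 74*1000/(1000*9.81) + 2.0^2/(2*9.81)
   = 55.4 + 7.543 + 0.2039
   = 63.147 m.
H2 = 6.3 + 429*1000/(1000*9.81) + 3.69^2/(2*9.81)
   = 6.3 + 43.731 + 0.694
   = 50.725 m.
h_L = H1 - H2 = 63.147 - 50.725 = 12.422 m.

12.422


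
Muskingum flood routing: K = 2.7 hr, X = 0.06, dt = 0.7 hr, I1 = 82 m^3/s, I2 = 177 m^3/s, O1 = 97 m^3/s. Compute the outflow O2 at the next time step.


Muskingum coefficients:
denom = 2*K*(1-X) + dt = 2*2.7*(1-0.06) + 0.7 = 5.776.
C0 = (dt - 2*K*X)/denom = (0.7 - 2*2.7*0.06)/5.776 = 0.0651.
C1 = (dt + 2*K*X)/denom = (0.7 + 2*2.7*0.06)/5.776 = 0.1773.
C2 = (2*K*(1-X) - dt)/denom = 0.7576.
O2 = C0*I2 + C1*I1 + C2*O1
   = 0.0651*177 + 0.1773*82 + 0.7576*97
   = 99.55 m^3/s.

99.55


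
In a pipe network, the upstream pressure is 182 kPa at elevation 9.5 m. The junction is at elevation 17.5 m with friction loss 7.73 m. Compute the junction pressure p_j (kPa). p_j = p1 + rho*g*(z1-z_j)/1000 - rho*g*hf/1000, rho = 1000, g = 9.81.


Junction pressure: p_j = p1 + rho*g*(z1 - z_j)/1000 - rho*g*hf/1000.
Elevation term = 1000*9.81*(9.5 - 17.5)/1000 = -78.48 kPa.
Friction term = 1000*9.81*7.73/1000 = 75.831 kPa.
p_j = 182 + -78.48 - 75.831 = 27.69 kPa.

27.69


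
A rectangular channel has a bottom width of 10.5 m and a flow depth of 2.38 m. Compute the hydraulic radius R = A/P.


For a rectangular section:
Flow area A = b * y = 10.5 * 2.38 = 24.99 m^2.
Wetted perimeter P = b + 2y = 10.5 + 2*2.38 = 15.26 m.
Hydraulic radius R = A/P = 24.99 / 15.26 = 1.6376 m.

1.6376


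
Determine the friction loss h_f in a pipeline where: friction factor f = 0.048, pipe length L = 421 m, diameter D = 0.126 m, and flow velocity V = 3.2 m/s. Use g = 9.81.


Darcy-Weisbach equation: h_f = f * (L/D) * V^2/(2g).
f * L/D = 0.048 * 421/0.126 = 160.381.
V^2/(2g) = 3.2^2 / (2*9.81) = 10.24 / 19.62 = 0.5219 m.
h_f = 160.381 * 0.5219 = 83.705 m.

83.705


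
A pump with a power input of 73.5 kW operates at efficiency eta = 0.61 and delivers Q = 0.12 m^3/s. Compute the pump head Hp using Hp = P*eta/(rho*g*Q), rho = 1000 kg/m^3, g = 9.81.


Pump head formula: Hp = P * eta / (rho * g * Q).
Numerator: P * eta = 73.5 * 1000 * 0.61 = 44835.0 W.
Denominator: rho * g * Q = 1000 * 9.81 * 0.12 = 1177.2.
Hp = 44835.0 / 1177.2 = 38.09 m.

38.09


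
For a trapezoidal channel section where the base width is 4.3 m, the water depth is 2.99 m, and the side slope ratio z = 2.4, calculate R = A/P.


For a trapezoidal section with side slope z:
A = (b + z*y)*y = (4.3 + 2.4*2.99)*2.99 = 34.313 m^2.
P = b + 2*y*sqrt(1 + z^2) = 4.3 + 2*2.99*sqrt(1 + 2.4^2) = 19.848 m.
R = A/P = 34.313 / 19.848 = 1.7288 m.

1.7288


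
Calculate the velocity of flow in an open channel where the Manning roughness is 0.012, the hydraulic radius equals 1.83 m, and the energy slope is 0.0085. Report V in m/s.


Manning's equation gives V = (1/n) * R^(2/3) * S^(1/2).
First, compute R^(2/3) = 1.83^(2/3) = 1.4961.
Next, S^(1/2) = 0.0085^(1/2) = 0.092195.
Then 1/n = 1/0.012 = 83.33.
V = 83.33 * 1.4961 * 0.092195 = 11.4946 m/s.

11.4946


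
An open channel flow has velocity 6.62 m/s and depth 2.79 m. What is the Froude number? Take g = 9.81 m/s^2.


The Froude number is defined as Fr = V / sqrt(g*y).
g*y = 9.81 * 2.79 = 27.3699.
sqrt(g*y) = sqrt(27.3699) = 5.2316.
Fr = 6.62 / 5.2316 = 1.2654.

1.2654


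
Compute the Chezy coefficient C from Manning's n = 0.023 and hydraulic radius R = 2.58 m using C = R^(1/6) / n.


The Chezy coefficient relates to Manning's n through C = R^(1/6) / n.
R^(1/6) = 2.58^(1/6) = 1.171125.
C = 1.171125 / 0.023 = 50.92 m^(1/2)/s.

50.92


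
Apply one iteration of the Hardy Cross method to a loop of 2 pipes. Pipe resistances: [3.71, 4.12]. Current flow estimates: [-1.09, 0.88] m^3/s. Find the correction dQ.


Numerator terms (r*Q*|Q|): 3.71*-1.09*|-1.09| = -4.4079; 4.12*0.88*|0.88| = 3.1905.
Sum of numerator = -1.2173.
Denominator terms (r*|Q|): 3.71*|-1.09| = 4.0439; 4.12*|0.88| = 3.6256.
2 * sum of denominator = 2 * 7.6695 = 15.339.
dQ = --1.2173 / 15.339 = 0.0794 m^3/s.

0.0794


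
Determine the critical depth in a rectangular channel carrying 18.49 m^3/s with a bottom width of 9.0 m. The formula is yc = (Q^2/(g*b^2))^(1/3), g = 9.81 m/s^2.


Using yc = (Q^2 / (g * b^2))^(1/3):
Q^2 = 18.49^2 = 341.88.
g * b^2 = 9.81 * 9.0^2 = 9.81 * 81.0 = 794.61.
Q^2 / (g*b^2) = 341.88 / 794.61 = 0.4302.
yc = 0.4302^(1/3) = 0.7549 m.

0.7549


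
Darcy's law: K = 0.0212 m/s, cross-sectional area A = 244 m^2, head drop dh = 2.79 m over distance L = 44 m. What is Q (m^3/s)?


Darcy's law: Q = K * A * i, where i = dh/L.
Hydraulic gradient i = 2.79 / 44 = 0.063409.
Q = 0.0212 * 244 * 0.063409
  = 0.328 m^3/s.

0.328


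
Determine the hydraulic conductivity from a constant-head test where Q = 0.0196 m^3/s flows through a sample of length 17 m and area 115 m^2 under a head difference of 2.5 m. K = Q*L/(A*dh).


From K = Q*L / (A*dh):
Numerator: Q*L = 0.0196 * 17 = 0.3332.
Denominator: A*dh = 115 * 2.5 = 287.5.
K = 0.3332 / 287.5 = 0.001159 m/s.

0.001159


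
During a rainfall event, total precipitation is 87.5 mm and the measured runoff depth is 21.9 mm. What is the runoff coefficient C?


The runoff coefficient C = runoff depth / rainfall depth.
C = 21.9 / 87.5
  = 0.2503.

0.2503


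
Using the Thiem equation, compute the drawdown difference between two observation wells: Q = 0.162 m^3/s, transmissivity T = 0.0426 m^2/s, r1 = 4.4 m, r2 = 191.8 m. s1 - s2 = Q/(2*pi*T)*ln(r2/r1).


Thiem equation: s1 - s2 = Q/(2*pi*T) * ln(r2/r1).
ln(r2/r1) = ln(191.8/4.4) = 3.7748.
Q/(2*pi*T) = 0.162 / (2*pi*0.0426) = 0.162 / 0.2677 = 0.6052.
s1 - s2 = 0.6052 * 3.7748 = 2.2847 m.

2.2847


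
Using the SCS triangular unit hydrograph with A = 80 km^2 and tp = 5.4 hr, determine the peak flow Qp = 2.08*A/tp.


SCS formula: Qp = 2.08 * A / tp.
Qp = 2.08 * 80 / 5.4
   = 166.4 / 5.4
   = 30.81 m^3/s per cm.

30.81


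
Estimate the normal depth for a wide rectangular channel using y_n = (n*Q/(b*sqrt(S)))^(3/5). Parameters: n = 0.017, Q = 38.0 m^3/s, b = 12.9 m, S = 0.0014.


We use the wide-channel approximation y_n = (n*Q/(b*sqrt(S)))^(3/5).
sqrt(S) = sqrt(0.0014) = 0.037417.
Numerator: n*Q = 0.017 * 38.0 = 0.646.
Denominator: b*sqrt(S) = 12.9 * 0.037417 = 0.482679.
arg = 1.3384.
y_n = 1.3384^(3/5) = 1.1911 m.

1.1911


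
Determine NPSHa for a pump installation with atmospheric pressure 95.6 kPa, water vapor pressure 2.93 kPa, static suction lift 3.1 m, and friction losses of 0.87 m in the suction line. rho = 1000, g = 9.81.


NPSHa = p_atm/(rho*g) - z_s - hf_s - p_vap/(rho*g).
p_atm/(rho*g) = 95.6*1000 / (1000*9.81) = 9.745 m.
p_vap/(rho*g) = 2.93*1000 / (1000*9.81) = 0.299 m.
NPSHa = 9.745 - 3.1 - 0.87 - 0.299
      = 5.48 m.

5.48


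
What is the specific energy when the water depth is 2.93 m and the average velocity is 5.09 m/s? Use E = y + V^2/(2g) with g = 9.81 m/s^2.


Specific energy E = y + V^2/(2g).
Velocity head = V^2/(2g) = 5.09^2 / (2*9.81) = 25.9081 / 19.62 = 1.3205 m.
E = 2.93 + 1.3205 = 4.2505 m.

4.2505


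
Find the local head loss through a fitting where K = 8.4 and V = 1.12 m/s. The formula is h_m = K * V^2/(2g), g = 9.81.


Minor loss formula: h_m = K * V^2/(2g).
V^2 = 1.12^2 = 1.2544.
V^2/(2g) = 1.2544 / 19.62 = 0.0639 m.
h_m = 8.4 * 0.0639 = 0.5371 m.

0.5371


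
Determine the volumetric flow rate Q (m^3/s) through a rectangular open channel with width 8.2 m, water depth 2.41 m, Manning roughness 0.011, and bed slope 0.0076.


For a rectangular channel, the cross-sectional area A = b * y = 8.2 * 2.41 = 19.76 m^2.
The wetted perimeter P = b + 2y = 8.2 + 2*2.41 = 13.02 m.
Hydraulic radius R = A/P = 19.76/13.02 = 1.5178 m.
Velocity V = (1/n)*R^(2/3)*S^(1/2) = (1/0.011)*1.5178^(2/3)*0.0076^(1/2) = 10.4671 m/s.
Discharge Q = A * V = 19.76 * 10.4671 = 206.851 m^3/s.

206.851


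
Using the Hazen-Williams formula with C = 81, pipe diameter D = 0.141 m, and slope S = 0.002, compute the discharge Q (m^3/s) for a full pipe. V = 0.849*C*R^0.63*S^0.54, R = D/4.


For a full circular pipe, R = D/4 = 0.141/4 = 0.0352 m.
V = 0.849 * 81 * 0.0352^0.63 * 0.002^0.54
  = 0.849 * 81 * 0.121537 * 0.034878
  = 0.2915 m/s.
Pipe area A = pi*D^2/4 = pi*0.141^2/4 = 0.0156 m^2.
Q = A * V = 0.0156 * 0.2915 = 0.0046 m^3/s.

0.0046


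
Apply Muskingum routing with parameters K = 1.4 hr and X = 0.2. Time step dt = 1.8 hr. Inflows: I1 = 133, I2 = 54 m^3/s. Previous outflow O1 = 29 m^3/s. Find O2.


Muskingum coefficients:
denom = 2*K*(1-X) + dt = 2*1.4*(1-0.2) + 1.8 = 4.04.
C0 = (dt - 2*K*X)/denom = (1.8 - 2*1.4*0.2)/4.04 = 0.3069.
C1 = (dt + 2*K*X)/denom = (1.8 + 2*1.4*0.2)/4.04 = 0.5842.
C2 = (2*K*(1-X) - dt)/denom = 0.1089.
O2 = C0*I2 + C1*I1 + C2*O1
   = 0.3069*54 + 0.5842*133 + 0.1089*29
   = 97.43 m^3/s.

97.43


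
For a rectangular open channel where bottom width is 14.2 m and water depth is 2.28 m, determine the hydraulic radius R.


For a rectangular section:
Flow area A = b * y = 14.2 * 2.28 = 32.38 m^2.
Wetted perimeter P = b + 2y = 14.2 + 2*2.28 = 18.76 m.
Hydraulic radius R = A/P = 32.38 / 18.76 = 1.7258 m.

1.7258


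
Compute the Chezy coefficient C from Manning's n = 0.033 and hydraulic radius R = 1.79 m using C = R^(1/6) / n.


The Chezy coefficient relates to Manning's n through C = R^(1/6) / n.
R^(1/6) = 1.79^(1/6) = 1.1019.
C = 1.1019 / 0.033 = 33.39 m^(1/2)/s.

33.39


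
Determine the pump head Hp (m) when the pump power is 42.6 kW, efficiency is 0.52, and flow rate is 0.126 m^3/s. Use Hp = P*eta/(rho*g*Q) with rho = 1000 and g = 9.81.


Pump head formula: Hp = P * eta / (rho * g * Q).
Numerator: P * eta = 42.6 * 1000 * 0.52 = 22152.0 W.
Denominator: rho * g * Q = 1000 * 9.81 * 0.126 = 1236.06.
Hp = 22152.0 / 1236.06 = 17.92 m.

17.92


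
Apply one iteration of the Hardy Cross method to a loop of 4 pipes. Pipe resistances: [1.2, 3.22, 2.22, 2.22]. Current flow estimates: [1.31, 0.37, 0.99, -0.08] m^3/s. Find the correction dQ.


Numerator terms (r*Q*|Q|): 1.2*1.31*|1.31| = 2.0593; 3.22*0.37*|0.37| = 0.4408; 2.22*0.99*|0.99| = 2.1758; 2.22*-0.08*|-0.08| = -0.0142.
Sum of numerator = 4.6618.
Denominator terms (r*|Q|): 1.2*|1.31| = 1.572; 3.22*|0.37| = 1.1914; 2.22*|0.99| = 2.1978; 2.22*|-0.08| = 0.1776.
2 * sum of denominator = 2 * 5.1388 = 10.2776.
dQ = -4.6618 / 10.2776 = -0.4536 m^3/s.

-0.4536


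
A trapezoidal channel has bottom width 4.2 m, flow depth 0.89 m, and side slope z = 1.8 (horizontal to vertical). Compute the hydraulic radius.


For a trapezoidal section with side slope z:
A = (b + z*y)*y = (4.2 + 1.8*0.89)*0.89 = 5.164 m^2.
P = b + 2*y*sqrt(1 + z^2) = 4.2 + 2*0.89*sqrt(1 + 1.8^2) = 7.865 m.
R = A/P = 5.164 / 7.865 = 0.6565 m.

0.6565


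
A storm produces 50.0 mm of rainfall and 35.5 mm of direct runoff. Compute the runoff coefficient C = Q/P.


The runoff coefficient C = runoff depth / rainfall depth.
C = 35.5 / 50.0
  = 0.71.

0.71


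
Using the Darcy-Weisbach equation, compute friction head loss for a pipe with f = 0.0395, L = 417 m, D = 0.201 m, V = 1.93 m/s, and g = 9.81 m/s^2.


Darcy-Weisbach equation: h_f = f * (L/D) * V^2/(2g).
f * L/D = 0.0395 * 417/0.201 = 81.9478.
V^2/(2g) = 1.93^2 / (2*9.81) = 3.7249 / 19.62 = 0.1899 m.
h_f = 81.9478 * 0.1899 = 15.558 m.

15.558


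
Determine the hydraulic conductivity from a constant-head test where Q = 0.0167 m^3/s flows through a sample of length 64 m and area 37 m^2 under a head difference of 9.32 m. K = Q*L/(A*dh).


From K = Q*L / (A*dh):
Numerator: Q*L = 0.0167 * 64 = 1.0688.
Denominator: A*dh = 37 * 9.32 = 344.84.
K = 1.0688 / 344.84 = 0.003099 m/s.

0.003099


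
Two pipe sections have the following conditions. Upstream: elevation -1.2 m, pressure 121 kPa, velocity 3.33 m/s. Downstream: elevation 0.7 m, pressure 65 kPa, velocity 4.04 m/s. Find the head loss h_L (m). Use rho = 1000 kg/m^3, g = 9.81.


Total head at each section: H = z + p/(rho*g) + V^2/(2g).
H1 = -1.2 + 121*1000/(1000*9.81) + 3.33^2/(2*9.81)
   = -1.2 + 12.334 + 0.5652
   = 11.7 m.
H2 = 0.7 + 65*1000/(1000*9.81) + 4.04^2/(2*9.81)
   = 0.7 + 6.626 + 0.8319
   = 8.158 m.
h_L = H1 - H2 = 11.7 - 8.158 = 3.542 m.

3.542


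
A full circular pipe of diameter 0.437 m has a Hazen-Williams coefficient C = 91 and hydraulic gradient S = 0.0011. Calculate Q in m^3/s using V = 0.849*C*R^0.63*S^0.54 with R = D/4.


For a full circular pipe, R = D/4 = 0.437/4 = 0.1092 m.
V = 0.849 * 91 * 0.1092^0.63 * 0.0011^0.54
  = 0.849 * 91 * 0.247859 * 0.025255
  = 0.4836 m/s.
Pipe area A = pi*D^2/4 = pi*0.437^2/4 = 0.15 m^2.
Q = A * V = 0.15 * 0.4836 = 0.0725 m^3/s.

0.0725


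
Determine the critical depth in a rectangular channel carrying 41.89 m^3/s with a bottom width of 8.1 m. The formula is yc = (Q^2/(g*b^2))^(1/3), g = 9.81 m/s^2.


Using yc = (Q^2 / (g * b^2))^(1/3):
Q^2 = 41.89^2 = 1754.77.
g * b^2 = 9.81 * 8.1^2 = 9.81 * 65.61 = 643.63.
Q^2 / (g*b^2) = 1754.77 / 643.63 = 2.7264.
yc = 2.7264^(1/3) = 1.397 m.

1.397


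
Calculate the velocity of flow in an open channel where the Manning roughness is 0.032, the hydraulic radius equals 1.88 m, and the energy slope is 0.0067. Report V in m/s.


Manning's equation gives V = (1/n) * R^(2/3) * S^(1/2).
First, compute R^(2/3) = 1.88^(2/3) = 1.5233.
Next, S^(1/2) = 0.0067^(1/2) = 0.081854.
Then 1/n = 1/0.032 = 31.25.
V = 31.25 * 1.5233 * 0.081854 = 3.8964 m/s.

3.8964


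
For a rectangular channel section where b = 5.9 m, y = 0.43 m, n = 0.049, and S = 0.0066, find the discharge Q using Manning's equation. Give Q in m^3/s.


For a rectangular channel, the cross-sectional area A = b * y = 5.9 * 0.43 = 2.54 m^2.
The wetted perimeter P = b + 2y = 5.9 + 2*0.43 = 6.76 m.
Hydraulic radius R = A/P = 2.54/6.76 = 0.3753 m.
Velocity V = (1/n)*R^(2/3)*S^(1/2) = (1/0.049)*0.3753^(2/3)*0.0066^(1/2) = 0.8626 m/s.
Discharge Q = A * V = 2.54 * 0.8626 = 2.188 m^3/s.

2.188


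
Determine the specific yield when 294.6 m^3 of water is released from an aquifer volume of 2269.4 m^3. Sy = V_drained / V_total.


Specific yield Sy = Volume drained / Total volume.
Sy = 294.6 / 2269.4
   = 0.1298.

0.1298


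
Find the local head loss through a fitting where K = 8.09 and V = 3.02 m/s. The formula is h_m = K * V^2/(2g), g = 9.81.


Minor loss formula: h_m = K * V^2/(2g).
V^2 = 3.02^2 = 9.1204.
V^2/(2g) = 9.1204 / 19.62 = 0.4649 m.
h_m = 8.09 * 0.4649 = 3.7607 m.

3.7607


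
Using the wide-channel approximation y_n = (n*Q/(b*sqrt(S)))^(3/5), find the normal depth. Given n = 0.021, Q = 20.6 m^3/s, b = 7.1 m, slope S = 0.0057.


We use the wide-channel approximation y_n = (n*Q/(b*sqrt(S)))^(3/5).
sqrt(S) = sqrt(0.0057) = 0.075498.
Numerator: n*Q = 0.021 * 20.6 = 0.4326.
Denominator: b*sqrt(S) = 7.1 * 0.075498 = 0.536036.
arg = 0.807.
y_n = 0.807^(3/5) = 0.8793 m.

0.8793


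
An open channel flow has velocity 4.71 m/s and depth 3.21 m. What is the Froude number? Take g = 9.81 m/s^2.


The Froude number is defined as Fr = V / sqrt(g*y).
g*y = 9.81 * 3.21 = 31.4901.
sqrt(g*y) = sqrt(31.4901) = 5.6116.
Fr = 4.71 / 5.6116 = 0.8393.

0.8393


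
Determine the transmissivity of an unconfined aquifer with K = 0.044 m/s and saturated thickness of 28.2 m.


Transmissivity is defined as T = K * h.
T = 0.044 * 28.2
  = 1.2408 m^2/s.

1.2408


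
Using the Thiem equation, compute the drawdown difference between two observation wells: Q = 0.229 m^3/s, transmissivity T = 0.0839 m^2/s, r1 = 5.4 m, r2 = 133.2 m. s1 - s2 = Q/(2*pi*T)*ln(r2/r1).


Thiem equation: s1 - s2 = Q/(2*pi*T) * ln(r2/r1).
ln(r2/r1) = ln(133.2/5.4) = 3.2055.
Q/(2*pi*T) = 0.229 / (2*pi*0.0839) = 0.229 / 0.5272 = 0.4344.
s1 - s2 = 0.4344 * 3.2055 = 1.3925 m.

1.3925


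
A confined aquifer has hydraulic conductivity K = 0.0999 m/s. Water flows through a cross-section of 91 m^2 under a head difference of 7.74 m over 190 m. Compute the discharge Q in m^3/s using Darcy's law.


Darcy's law: Q = K * A * i, where i = dh/L.
Hydraulic gradient i = 7.74 / 190 = 0.040737.
Q = 0.0999 * 91 * 0.040737
  = 0.3703 m^3/s.

0.3703


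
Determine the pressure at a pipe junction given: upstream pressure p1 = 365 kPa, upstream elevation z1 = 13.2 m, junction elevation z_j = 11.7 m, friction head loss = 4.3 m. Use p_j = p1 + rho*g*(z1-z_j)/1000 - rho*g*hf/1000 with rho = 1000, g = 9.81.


Junction pressure: p_j = p1 + rho*g*(z1 - z_j)/1000 - rho*g*hf/1000.
Elevation term = 1000*9.81*(13.2 - 11.7)/1000 = 14.715 kPa.
Friction term = 1000*9.81*4.3/1000 = 42.183 kPa.
p_j = 365 + 14.715 - 42.183 = 337.53 kPa.

337.53


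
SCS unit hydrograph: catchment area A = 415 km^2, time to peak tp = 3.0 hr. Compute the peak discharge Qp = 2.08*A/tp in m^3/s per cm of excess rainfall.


SCS formula: Qp = 2.08 * A / tp.
Qp = 2.08 * 415 / 3.0
   = 863.2 / 3.0
   = 287.73 m^3/s per cm.

287.73


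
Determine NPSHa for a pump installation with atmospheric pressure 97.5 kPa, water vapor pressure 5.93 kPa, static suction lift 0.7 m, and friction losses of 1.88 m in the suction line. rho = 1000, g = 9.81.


NPSHa = p_atm/(rho*g) - z_s - hf_s - p_vap/(rho*g).
p_atm/(rho*g) = 97.5*1000 / (1000*9.81) = 9.939 m.
p_vap/(rho*g) = 5.93*1000 / (1000*9.81) = 0.604 m.
NPSHa = 9.939 - 0.7 - 1.88 - 0.604
      = 6.75 m.

6.75


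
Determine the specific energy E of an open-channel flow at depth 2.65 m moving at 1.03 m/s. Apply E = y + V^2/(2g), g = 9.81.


Specific energy E = y + V^2/(2g).
Velocity head = V^2/(2g) = 1.03^2 / (2*9.81) = 1.0609 / 19.62 = 0.0541 m.
E = 2.65 + 0.0541 = 2.7041 m.

2.7041


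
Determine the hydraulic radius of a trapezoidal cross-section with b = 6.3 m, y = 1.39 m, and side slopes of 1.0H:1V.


For a trapezoidal section with side slope z:
A = (b + z*y)*y = (6.3 + 1.0*1.39)*1.39 = 10.689 m^2.
P = b + 2*y*sqrt(1 + z^2) = 6.3 + 2*1.39*sqrt(1 + 1.0^2) = 10.232 m.
R = A/P = 10.689 / 10.232 = 1.0447 m.

1.0447


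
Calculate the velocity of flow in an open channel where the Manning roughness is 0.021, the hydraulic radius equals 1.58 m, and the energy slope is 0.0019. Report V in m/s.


Manning's equation gives V = (1/n) * R^(2/3) * S^(1/2).
First, compute R^(2/3) = 1.58^(2/3) = 1.3566.
Next, S^(1/2) = 0.0019^(1/2) = 0.043589.
Then 1/n = 1/0.021 = 47.62.
V = 47.62 * 1.3566 * 0.043589 = 2.8158 m/s.

2.8158


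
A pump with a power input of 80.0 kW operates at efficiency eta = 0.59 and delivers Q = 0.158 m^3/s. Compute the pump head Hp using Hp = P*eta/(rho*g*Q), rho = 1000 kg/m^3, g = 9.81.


Pump head formula: Hp = P * eta / (rho * g * Q).
Numerator: P * eta = 80.0 * 1000 * 0.59 = 47200.0 W.
Denominator: rho * g * Q = 1000 * 9.81 * 0.158 = 1549.98.
Hp = 47200.0 / 1549.98 = 30.45 m.

30.45


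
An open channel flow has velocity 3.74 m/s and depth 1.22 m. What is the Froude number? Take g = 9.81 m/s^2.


The Froude number is defined as Fr = V / sqrt(g*y).
g*y = 9.81 * 1.22 = 11.9682.
sqrt(g*y) = sqrt(11.9682) = 3.4595.
Fr = 3.74 / 3.4595 = 1.0811.

1.0811


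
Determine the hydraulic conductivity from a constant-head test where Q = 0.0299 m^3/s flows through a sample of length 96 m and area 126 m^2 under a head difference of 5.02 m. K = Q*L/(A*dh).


From K = Q*L / (A*dh):
Numerator: Q*L = 0.0299 * 96 = 2.8704.
Denominator: A*dh = 126 * 5.02 = 632.52.
K = 2.8704 / 632.52 = 0.004538 m/s.

0.004538
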